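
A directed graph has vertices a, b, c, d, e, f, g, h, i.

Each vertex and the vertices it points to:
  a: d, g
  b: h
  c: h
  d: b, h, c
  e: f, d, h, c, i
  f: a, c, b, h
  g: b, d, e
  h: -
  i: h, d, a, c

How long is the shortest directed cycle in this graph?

4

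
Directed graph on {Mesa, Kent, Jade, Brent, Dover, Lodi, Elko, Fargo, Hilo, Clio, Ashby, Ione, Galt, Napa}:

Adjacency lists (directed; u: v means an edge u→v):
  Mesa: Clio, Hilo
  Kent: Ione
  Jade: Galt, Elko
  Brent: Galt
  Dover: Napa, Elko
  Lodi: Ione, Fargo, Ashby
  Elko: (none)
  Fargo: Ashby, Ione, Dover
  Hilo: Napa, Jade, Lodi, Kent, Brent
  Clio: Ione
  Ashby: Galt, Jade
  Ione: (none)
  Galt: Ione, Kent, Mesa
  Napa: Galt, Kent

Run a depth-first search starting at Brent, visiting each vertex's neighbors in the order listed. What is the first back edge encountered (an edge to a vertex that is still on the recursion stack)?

Napa->Galt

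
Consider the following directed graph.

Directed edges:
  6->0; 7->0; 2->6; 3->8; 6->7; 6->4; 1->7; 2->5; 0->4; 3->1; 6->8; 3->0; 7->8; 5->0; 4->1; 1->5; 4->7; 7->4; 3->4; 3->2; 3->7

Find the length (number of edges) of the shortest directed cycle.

For each vertex v, BFS finds the shortest path from v back to v.
The shortest such closed walk is 4 → 7 → 4, length 2.

2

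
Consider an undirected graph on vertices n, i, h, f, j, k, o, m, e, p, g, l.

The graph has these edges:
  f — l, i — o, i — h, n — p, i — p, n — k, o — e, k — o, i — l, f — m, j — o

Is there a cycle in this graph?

Yes

DFS, tracking each vertex's parent; an edge to a visited non-parent vertex closes a cycle.
Start from k:
visit k (parent –)
  visit o (parent k)
    visit i (parent o)
      visit p (parent i)
        p–i: parent, skip
        visit n (parent p)
          n–p: parent, skip
          n–k: k visited and ≠ parent → cycle
Cycle: k – o – i – p – n – k.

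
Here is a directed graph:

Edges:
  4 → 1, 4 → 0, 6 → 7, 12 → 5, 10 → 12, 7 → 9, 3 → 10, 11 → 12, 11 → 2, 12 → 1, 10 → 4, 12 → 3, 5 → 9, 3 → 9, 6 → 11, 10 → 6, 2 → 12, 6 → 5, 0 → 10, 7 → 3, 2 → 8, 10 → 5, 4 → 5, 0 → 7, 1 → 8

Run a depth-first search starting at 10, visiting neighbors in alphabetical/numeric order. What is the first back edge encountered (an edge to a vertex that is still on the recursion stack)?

3→10

DFS from 10 (visiting neighbors in alphabetical/numeric order); mark gray on enter, black on exit:
10 gray
  4 gray
    0 gray
      7 gray
        3 gray
          9 gray
          9 black
          3→10: 10 is gray → back edge
First back edge: 3 → 10.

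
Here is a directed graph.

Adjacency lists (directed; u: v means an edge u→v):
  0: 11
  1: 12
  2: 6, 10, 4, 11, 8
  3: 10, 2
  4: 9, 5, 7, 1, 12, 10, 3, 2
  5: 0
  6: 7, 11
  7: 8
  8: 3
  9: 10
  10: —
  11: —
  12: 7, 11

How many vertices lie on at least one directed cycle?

8

A vertex is on a directed cycle iff it belongs to a strongly connected component of size ≥ 2 (or has a self-loop).
The vertices on cycles are {1, 2, 3, 4, 6, 7, 8, 12} — 8 in total.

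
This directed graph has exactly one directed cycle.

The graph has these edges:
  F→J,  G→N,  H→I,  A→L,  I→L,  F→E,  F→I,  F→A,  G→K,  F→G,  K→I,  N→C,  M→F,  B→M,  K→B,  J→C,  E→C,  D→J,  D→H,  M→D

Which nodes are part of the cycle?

B, F, G, K, M

DFS with gray/black marking from M:
M gray
  F gray
    A gray
      L gray
      L black
    A black
    J gray
      C gray
      C black
    J black
    I gray
      I→L: L black — skip
    I black
    E gray
      E→C: C black — skip
    E black
    G gray
      K gray
        K→I: I black — skip
        B gray
          B→M: M is gray → back edge
Back edge closes the cycle M → F → G → K → B → M; its vertices are {B, F, G, K, M}.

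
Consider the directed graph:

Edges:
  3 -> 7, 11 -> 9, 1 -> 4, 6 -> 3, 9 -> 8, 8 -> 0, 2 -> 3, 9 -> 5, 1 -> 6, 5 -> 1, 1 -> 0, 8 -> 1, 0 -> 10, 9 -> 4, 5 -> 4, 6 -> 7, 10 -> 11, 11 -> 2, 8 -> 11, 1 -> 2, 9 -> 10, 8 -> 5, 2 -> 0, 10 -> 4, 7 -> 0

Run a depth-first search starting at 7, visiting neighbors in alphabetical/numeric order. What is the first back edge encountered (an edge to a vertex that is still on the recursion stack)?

DFS from 7 (visiting neighbors in alphabetical/numeric order); mark gray on enter, black on exit:
7 gray
  0 gray
    10 gray
      4 gray
      4 black
      11 gray
        2 gray
          2→0: 0 is gray → back edge
First back edge: 2 → 0.

2→0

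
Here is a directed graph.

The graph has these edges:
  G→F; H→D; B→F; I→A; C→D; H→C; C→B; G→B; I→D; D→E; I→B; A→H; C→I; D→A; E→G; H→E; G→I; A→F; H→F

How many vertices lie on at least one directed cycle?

7

A vertex is on a directed cycle iff it belongs to a strongly connected component of size ≥ 2 (or has a self-loop).
The vertices on cycles are {A, C, D, E, G, H, I} — 7 in total.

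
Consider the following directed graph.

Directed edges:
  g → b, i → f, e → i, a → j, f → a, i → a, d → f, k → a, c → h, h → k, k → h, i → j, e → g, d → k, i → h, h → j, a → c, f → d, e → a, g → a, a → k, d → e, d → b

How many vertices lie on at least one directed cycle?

8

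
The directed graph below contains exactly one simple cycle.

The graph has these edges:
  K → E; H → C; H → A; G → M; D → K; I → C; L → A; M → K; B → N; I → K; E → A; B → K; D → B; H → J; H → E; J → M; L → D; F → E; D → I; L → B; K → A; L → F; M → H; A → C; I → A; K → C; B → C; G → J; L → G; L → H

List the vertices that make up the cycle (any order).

H, J, M

DFS with gray/black marking from M:
M gray
  H gray
    E gray
      A gray
        C gray
        C black
      A black
    E black
    J gray
      J→M: M is gray → back edge
Back edge closes the cycle M → H → J → M; its vertices are {H, J, M}.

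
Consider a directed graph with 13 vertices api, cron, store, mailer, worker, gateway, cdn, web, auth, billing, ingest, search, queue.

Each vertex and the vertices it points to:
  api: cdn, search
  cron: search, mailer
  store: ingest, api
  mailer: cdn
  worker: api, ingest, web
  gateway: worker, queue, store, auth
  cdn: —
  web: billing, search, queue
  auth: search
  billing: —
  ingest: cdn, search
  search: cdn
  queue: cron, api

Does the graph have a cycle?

No

DFS with white/gray/black marking, starting from search:
search gray
  cdn gray
  cdn black
search black
api gray
  api→cdn: cdn black — skip
  api→search: search black — skip
api black
cron gray
  cron→search: search black — skip
  mailer gray
    mailer→cdn: cdn black — skip
  mailer black
cron black
store gray
  ingest gray
    ingest→cdn: cdn black — skip
    ingest→search: search black — skip
  ingest black
  store→api: api black — skip
store black
worker gray
  worker→api: api black — skip
  worker→ingest: ingest black — skip
  web gray
    billing gray
    billing black
    web→search: search black — skip
    queue gray
      queue→cron: cron black — skip
      queue→api: api black — skip
    queue black
  web black
worker black
gateway gray
  gateway→worker: worker black — skip
  gateway→queue: queue black — skip
  gateway→store: store black — skip
  auth gray
    auth→search: search black — skip
  auth black
gateway black
Every edge goes to a white or black vertex — no back edge, so the graph is acyclic.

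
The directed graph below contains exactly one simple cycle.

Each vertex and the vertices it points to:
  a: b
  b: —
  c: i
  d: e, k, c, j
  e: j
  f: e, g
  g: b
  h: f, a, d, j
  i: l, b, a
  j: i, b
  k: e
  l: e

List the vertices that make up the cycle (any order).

e, i, j, l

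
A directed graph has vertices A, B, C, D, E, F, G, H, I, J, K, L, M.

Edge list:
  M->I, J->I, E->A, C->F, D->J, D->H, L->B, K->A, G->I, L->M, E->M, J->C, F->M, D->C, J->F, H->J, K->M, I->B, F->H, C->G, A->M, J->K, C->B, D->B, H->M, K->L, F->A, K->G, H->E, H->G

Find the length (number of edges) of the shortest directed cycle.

3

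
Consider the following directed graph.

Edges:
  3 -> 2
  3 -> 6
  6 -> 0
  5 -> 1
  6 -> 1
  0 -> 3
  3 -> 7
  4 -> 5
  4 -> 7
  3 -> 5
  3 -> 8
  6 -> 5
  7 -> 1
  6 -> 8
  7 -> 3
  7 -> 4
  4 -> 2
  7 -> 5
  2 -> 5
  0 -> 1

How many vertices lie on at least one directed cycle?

5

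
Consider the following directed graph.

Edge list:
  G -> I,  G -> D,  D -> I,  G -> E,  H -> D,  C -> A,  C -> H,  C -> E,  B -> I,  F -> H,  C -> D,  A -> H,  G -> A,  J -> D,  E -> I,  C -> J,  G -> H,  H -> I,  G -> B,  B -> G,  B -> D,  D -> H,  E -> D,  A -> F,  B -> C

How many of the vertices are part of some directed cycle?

4

A vertex is on a directed cycle iff it belongs to a strongly connected component of size ≥ 2 (or has a self-loop).
The vertices on cycles are {B, D, G, H} — 4 in total.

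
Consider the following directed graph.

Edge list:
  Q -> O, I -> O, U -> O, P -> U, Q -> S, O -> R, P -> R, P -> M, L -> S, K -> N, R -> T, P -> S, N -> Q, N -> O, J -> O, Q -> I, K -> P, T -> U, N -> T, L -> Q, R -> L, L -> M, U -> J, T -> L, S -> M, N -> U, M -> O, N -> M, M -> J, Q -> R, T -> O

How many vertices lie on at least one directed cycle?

10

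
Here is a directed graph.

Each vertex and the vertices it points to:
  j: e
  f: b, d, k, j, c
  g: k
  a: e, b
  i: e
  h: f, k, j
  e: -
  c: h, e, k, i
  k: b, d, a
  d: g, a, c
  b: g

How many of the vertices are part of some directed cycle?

8

A vertex is on a directed cycle iff it belongs to a strongly connected component of size ≥ 2 (or has a self-loop).
The vertices on cycles are {a, b, c, d, f, g, h, k} — 8 in total.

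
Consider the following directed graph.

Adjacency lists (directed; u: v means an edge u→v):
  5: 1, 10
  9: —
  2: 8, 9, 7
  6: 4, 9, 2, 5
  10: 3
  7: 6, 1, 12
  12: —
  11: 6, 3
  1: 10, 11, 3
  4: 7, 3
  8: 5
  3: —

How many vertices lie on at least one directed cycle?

8

A vertex is on a directed cycle iff it belongs to a strongly connected component of size ≥ 2 (or has a self-loop).
The vertices on cycles are {1, 2, 4, 5, 6, 7, 8, 11} — 8 in total.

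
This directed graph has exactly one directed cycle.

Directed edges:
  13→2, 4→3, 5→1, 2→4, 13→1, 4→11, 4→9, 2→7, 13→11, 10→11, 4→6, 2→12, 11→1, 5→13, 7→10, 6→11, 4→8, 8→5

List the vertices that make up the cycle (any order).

DFS with gray/black marking from 2:
2 gray
  4 gray
    3 gray
    3 black
    11 gray
      1 gray
      1 black
    11 black
    9 gray
    9 black
    8 gray
      5 gray
        13 gray
          13→11: 11 black — skip
          13→1: 1 black — skip
          13→2: 2 is gray → back edge
Back edge closes the cycle 2 → 4 → 8 → 5 → 13 → 2; its vertices are {2, 4, 5, 8, 13}.

2, 4, 5, 8, 13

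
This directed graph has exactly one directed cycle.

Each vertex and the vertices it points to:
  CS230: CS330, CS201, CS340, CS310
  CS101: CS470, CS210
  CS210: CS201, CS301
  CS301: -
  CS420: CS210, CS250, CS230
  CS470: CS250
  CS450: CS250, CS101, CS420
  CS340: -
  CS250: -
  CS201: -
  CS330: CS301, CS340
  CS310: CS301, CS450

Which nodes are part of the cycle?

DFS with gray/black marking from CS230:
CS230 gray
  CS330 gray
    CS301 gray
    CS301 black
    CS340 gray
    CS340 black
  CS330 black
  CS201 gray
  CS201 black
  CS230→CS340: CS340 black — skip
  CS310 gray
    CS310→CS301: CS301 black — skip
    CS450 gray
      CS250 gray
      CS250 black
      CS101 gray
        CS470 gray
          CS470→CS250: CS250 black — skip
        CS470 black
        CS210 gray
          CS210→CS201: CS201 black — skip
          CS210→CS301: CS301 black — skip
        CS210 black
      CS101 black
      CS420 gray
        CS420→CS210: CS210 black — skip
        CS420→CS250: CS250 black — skip
        CS420→CS230: CS230 is gray → back edge
Back edge closes the cycle CS230 → CS310 → CS450 → CS420 → CS230; its vertices are {CS230, CS310, CS420, CS450}.

CS230, CS310, CS420, CS450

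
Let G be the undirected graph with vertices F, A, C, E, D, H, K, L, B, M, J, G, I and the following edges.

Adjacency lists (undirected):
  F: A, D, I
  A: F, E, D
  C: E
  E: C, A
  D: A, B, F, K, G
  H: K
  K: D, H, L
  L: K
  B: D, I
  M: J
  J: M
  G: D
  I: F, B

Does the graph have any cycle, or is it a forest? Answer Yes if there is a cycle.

Yes

DFS, tracking each vertex's parent; an edge to a visited non-parent vertex closes a cycle.
Start from L:
visit L (parent –)
  visit K (parent L)
    visit D (parent K)
      visit A (parent D)
        visit F (parent A)
          F–A: parent, skip
          F–D: D visited and ≠ parent → cycle
Cycle: D – A – F – D.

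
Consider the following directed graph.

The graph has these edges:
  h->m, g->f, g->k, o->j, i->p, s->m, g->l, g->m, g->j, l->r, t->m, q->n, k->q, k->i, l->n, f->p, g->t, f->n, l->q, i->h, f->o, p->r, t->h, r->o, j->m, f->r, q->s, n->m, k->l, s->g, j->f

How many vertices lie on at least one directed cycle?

10

A vertex is on a directed cycle iff it belongs to a strongly connected component of size ≥ 2 (or has a self-loop).
The vertices on cycles are {f, g, j, k, l, o, p, q, r, s} — 10 in total.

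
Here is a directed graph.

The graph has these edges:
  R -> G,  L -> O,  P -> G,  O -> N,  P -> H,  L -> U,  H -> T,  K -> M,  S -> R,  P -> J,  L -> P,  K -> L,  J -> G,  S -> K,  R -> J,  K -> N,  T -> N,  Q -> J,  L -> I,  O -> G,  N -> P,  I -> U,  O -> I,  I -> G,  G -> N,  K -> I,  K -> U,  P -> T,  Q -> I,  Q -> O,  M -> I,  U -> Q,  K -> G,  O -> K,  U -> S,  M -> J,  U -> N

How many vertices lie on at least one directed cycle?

A vertex is on a directed cycle iff it belongs to a strongly connected component of size ≥ 2 (or has a self-loop).
The vertices on cycles are {G, H, I, J, K, L, M, N, O, P, Q, S, T, U} — 14 in total.

14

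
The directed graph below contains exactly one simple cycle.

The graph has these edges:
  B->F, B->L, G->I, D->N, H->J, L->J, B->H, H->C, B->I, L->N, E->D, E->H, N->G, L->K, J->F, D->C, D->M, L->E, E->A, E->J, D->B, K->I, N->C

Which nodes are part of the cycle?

B, D, E, L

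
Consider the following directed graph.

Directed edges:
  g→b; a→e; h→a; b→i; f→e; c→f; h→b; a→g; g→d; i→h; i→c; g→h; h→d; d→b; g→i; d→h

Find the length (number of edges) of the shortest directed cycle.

2

For each vertex v, BFS finds the shortest path from v back to v.
The shortest such closed walk is d → h → d, length 2.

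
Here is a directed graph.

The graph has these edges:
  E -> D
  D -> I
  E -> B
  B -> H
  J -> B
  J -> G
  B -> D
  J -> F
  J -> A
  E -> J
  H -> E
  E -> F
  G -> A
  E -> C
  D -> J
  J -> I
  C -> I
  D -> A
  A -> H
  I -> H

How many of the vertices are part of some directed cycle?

9

A vertex is on a directed cycle iff it belongs to a strongly connected component of size ≥ 2 (or has a self-loop).
The vertices on cycles are {A, B, C, D, E, G, H, I, J} — 9 in total.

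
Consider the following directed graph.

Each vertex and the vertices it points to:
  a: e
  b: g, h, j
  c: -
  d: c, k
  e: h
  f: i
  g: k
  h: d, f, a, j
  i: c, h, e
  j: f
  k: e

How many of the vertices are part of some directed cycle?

8

A vertex is on a directed cycle iff it belongs to a strongly connected component of size ≥ 2 (or has a self-loop).
The vertices on cycles are {a, d, e, f, h, i, j, k} — 8 in total.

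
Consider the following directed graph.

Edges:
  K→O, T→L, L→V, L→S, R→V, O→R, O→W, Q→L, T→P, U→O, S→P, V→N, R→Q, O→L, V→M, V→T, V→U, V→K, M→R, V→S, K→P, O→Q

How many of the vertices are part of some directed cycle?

9

A vertex is on a directed cycle iff it belongs to a strongly connected component of size ≥ 2 (or has a self-loop).
The vertices on cycles are {K, L, M, O, Q, R, T, U, V} — 9 in total.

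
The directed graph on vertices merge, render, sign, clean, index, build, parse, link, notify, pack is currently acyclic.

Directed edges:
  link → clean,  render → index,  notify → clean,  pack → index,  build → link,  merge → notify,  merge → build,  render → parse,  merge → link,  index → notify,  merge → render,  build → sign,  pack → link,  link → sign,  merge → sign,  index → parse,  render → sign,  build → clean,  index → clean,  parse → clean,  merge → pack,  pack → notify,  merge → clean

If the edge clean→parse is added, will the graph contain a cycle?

Yes

Adding clean→parse creates a cycle iff parse can already reach clean.
Path from parse: parse → clean.
So parse → … → clean → parse is a cycle.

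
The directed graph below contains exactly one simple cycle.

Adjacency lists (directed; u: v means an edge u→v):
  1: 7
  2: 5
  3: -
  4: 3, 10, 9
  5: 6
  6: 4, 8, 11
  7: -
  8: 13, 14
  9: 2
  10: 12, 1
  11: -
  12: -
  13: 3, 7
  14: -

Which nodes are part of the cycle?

2, 4, 5, 6, 9

DFS with gray/black marking from 6:
6 gray
  4 gray
    3 gray
    3 black
    10 gray
      12 gray
      12 black
      1 gray
        7 gray
        7 black
      1 black
    10 black
    9 gray
      2 gray
        5 gray
          5→6: 6 is gray → back edge
Back edge closes the cycle 6 → 4 → 9 → 2 → 5 → 6; its vertices are {2, 4, 5, 6, 9}.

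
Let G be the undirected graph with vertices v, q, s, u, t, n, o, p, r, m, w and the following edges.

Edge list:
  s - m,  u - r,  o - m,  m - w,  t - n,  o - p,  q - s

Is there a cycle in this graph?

No

DFS, tracking each vertex's parent; an edge to a visited non-parent vertex closes a cycle.
Start from q:
visit q (parent –)
  visit s (parent q)
    visit m (parent s)
      visit o (parent m)
        o–m: parent, skip
        visit p (parent o)
          p–o: parent, skip
      m–s: parent, skip
      visit w (parent m)
        w–m: parent, skip
    s–q: parent, skip
visit v (parent –)
visit u (parent –)
  visit r (parent u)
    r–u: parent, skip
visit t (parent –)
  visit n (parent t)
    n–t: parent, skip
No non-parent visited neighbor found — the graph is a forest.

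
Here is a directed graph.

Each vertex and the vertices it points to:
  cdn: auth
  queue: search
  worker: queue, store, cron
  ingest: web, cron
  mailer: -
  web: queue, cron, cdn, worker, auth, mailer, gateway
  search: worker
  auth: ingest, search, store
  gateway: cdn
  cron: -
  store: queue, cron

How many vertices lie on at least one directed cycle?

A vertex is on a directed cycle iff it belongs to a strongly connected component of size ≥ 2 (or has a self-loop).
The vertices on cycles are {cdn, web, auth, queue, store, ingest, search, worker, gateway} — 9 in total.

9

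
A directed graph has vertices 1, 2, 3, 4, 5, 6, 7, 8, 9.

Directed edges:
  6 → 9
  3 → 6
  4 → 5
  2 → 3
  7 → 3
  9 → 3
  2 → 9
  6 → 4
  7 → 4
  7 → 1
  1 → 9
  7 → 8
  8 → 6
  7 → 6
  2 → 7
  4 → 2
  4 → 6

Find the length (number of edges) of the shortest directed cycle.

2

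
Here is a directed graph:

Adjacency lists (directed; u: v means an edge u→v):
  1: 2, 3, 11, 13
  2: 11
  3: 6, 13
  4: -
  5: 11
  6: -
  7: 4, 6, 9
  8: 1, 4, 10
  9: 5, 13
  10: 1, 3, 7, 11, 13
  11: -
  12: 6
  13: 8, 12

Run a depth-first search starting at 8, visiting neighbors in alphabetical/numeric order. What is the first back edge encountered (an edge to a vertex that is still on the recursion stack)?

13->8

DFS from 8 (visiting neighbors in alphabetical/numeric order); mark gray on enter, black on exit:
8 gray
  1 gray
    2 gray
      11 gray
      11 black
    2 black
    3 gray
      6 gray
      6 black
      13 gray
        13→8: 8 is gray → back edge
First back edge: 13 → 8.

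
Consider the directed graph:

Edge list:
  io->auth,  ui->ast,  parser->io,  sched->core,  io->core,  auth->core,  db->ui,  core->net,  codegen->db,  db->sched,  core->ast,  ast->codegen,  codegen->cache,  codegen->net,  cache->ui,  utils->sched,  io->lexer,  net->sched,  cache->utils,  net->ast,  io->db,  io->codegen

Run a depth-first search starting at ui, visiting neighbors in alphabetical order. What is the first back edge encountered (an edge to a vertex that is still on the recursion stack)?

cache->ui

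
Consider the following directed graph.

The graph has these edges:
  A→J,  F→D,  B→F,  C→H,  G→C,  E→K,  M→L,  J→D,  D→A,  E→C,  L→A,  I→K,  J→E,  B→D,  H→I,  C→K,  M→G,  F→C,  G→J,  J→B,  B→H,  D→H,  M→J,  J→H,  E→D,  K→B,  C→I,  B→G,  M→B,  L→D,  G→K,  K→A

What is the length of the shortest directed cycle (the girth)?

For each vertex v, BFS finds the shortest path from v back to v.
The shortest such closed walk is J → D → A → J, length 3.

3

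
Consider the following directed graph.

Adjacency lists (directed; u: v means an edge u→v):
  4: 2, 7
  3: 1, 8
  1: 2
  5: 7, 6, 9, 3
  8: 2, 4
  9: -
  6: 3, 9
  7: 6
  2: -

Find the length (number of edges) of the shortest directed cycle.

For each vertex v, BFS finds the shortest path from v back to v.
The shortest such closed walk is 6 → 3 → 8 → 4 → 7 → 6, length 5.

5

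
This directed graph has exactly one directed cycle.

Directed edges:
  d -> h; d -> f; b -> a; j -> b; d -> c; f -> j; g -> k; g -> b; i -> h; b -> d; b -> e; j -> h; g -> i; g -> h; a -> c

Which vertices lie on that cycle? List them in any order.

b, d, f, j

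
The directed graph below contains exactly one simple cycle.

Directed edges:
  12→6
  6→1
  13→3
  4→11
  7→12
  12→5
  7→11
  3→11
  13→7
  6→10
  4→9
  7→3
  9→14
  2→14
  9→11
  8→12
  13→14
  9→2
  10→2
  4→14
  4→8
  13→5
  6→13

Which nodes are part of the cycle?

6, 7, 12, 13

DFS with gray/black marking from 12:
12 gray
  5 gray
  5 black
  6 gray
    13 gray
      3 gray
        11 gray
        11 black
      3 black
      14 gray
      14 black
      7 gray
        7→3: 3 black — skip
        7→11: 11 black — skip
        7→12: 12 is gray → back edge
Back edge closes the cycle 12 → 6 → 13 → 7 → 12; its vertices are {6, 7, 12, 13}.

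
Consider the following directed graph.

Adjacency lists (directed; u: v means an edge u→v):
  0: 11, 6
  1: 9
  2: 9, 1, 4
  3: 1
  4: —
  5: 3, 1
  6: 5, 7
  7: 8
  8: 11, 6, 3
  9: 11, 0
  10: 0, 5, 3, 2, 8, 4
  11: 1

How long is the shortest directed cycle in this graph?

3

For each vertex v, BFS finds the shortest path from v back to v.
The shortest such closed walk is 8 → 6 → 7 → 8, length 3.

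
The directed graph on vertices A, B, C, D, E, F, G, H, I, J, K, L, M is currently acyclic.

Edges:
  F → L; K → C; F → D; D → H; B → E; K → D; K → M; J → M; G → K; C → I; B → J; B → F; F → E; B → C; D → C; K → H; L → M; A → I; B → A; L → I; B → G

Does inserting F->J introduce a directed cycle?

Adding F→J creates a cycle iff J can already reach F.
Explore from J: no path reaches F. The graph stays acyclic.

No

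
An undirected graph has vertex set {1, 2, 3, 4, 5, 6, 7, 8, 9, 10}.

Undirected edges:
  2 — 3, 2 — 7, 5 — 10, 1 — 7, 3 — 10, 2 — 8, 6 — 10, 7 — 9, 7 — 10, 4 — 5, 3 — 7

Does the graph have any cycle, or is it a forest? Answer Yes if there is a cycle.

Yes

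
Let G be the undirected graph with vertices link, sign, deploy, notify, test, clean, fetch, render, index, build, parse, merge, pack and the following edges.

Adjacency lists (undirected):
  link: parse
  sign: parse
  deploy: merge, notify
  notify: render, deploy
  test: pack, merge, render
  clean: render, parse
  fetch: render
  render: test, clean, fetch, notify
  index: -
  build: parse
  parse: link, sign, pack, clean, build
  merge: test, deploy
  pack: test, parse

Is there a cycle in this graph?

Yes

DFS, tracking each vertex's parent; an edge to a visited non-parent vertex closes a cycle.
Start from build:
visit build (parent –)
  visit parse (parent build)
    visit link (parent parse)
      link–parse: parent, skip
    visit sign (parent parse)
      sign–parse: parent, skip
    visit pack (parent parse)
      visit test (parent pack)
        test–pack: parent, skip
        visit merge (parent test)
          merge–test: parent, skip
          visit deploy (parent merge)
            deploy–merge: parent, skip
            visit notify (parent deploy)
              visit render (parent notify)
                render–test: test visited and ≠ parent → cycle
Cycle: test – merge – deploy – notify – render – test.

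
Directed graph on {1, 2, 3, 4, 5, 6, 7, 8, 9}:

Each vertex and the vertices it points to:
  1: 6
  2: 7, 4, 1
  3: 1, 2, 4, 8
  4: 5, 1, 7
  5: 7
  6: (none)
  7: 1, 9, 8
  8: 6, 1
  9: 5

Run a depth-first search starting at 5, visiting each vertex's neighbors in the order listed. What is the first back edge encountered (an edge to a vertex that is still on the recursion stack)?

9->5

DFS from 5 (visiting each vertex's neighbors in the order listed); mark gray on enter, black on exit:
5 gray
  7 gray
    1 gray
      6 gray
      6 black
    1 black
    9 gray
      9→5: 5 is gray → back edge
First back edge: 9 → 5.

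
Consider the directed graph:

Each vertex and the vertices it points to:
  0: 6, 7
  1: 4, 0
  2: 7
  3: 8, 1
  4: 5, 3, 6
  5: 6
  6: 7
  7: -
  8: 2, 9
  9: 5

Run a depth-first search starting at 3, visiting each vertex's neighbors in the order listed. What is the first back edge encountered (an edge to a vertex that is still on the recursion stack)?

4->3

DFS from 3 (visiting each vertex's neighbors in the order listed); mark gray on enter, black on exit:
3 gray
  8 gray
    2 gray
      7 gray
      7 black
    2 black
    9 gray
      5 gray
        6 gray
          6→7: 7 black — skip
        6 black
      5 black
    9 black
  8 black
  1 gray
    4 gray
      4→5: 5 black — skip
      4→3: 3 is gray → back edge
First back edge: 4 → 3.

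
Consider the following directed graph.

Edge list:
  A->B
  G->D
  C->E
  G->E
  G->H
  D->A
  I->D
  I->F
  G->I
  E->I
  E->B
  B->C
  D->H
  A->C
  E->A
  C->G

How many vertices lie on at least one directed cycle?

7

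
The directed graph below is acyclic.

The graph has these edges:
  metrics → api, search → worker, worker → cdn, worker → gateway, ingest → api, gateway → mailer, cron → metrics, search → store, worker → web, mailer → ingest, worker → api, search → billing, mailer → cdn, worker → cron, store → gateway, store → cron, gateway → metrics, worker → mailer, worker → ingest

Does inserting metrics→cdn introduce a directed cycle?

Adding metrics→cdn creates a cycle iff cdn can already reach metrics.
Explore from cdn: no path reaches metrics. The graph stays acyclic.

No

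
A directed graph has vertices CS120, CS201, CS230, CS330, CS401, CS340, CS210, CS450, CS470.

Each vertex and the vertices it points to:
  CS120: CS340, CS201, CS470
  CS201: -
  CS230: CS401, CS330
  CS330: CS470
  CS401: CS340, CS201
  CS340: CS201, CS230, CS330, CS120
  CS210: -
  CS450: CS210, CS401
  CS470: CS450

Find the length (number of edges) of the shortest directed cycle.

For each vertex v, BFS finds the shortest path from v back to v.
The shortest such closed walk is CS340 → CS120 → CS340, length 2.

2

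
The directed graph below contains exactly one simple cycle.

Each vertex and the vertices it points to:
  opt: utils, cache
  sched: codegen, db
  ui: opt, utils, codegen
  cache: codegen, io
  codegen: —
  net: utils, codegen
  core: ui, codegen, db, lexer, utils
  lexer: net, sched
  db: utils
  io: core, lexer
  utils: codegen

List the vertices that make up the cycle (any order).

DFS with gray/black marking from cache:
cache gray
  codegen gray
  codegen black
  io gray
    core gray
      ui gray
        opt gray
          utils gray
            utils→codegen: codegen black — skip
          utils black
          opt→cache: cache is gray → back edge
Back edge closes the cycle cache → io → core → ui → opt → cache; its vertices are {io, ui, opt, core, cache}.

io, ui, opt, core, cache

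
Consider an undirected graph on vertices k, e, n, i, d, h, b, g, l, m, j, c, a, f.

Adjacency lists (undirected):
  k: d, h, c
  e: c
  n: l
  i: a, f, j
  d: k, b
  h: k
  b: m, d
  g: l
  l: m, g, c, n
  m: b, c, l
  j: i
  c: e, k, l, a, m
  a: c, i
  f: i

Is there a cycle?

Yes

DFS, tracking each vertex's parent; an edge to a visited non-parent vertex closes a cycle.
Start from i:
visit i (parent –)
  visit a (parent i)
    visit c (parent a)
      visit e (parent c)
        e–c: parent, skip
      visit k (parent c)
        visit d (parent k)
          d–k: parent, skip
          visit b (parent d)
            visit m (parent b)
              m–b: parent, skip
              m–c: c visited and ≠ parent → cycle
Cycle: c – k – d – b – m – c.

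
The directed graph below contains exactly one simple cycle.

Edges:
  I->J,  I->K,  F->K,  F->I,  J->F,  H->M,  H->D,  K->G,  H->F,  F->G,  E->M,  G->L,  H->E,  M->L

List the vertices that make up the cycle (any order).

DFS with gray/black marking from F:
F gray
  K gray
    G gray
      L gray
      L black
    G black
  K black
  F→G: G black — skip
  I gray
    J gray
      J→F: F is gray → back edge
Back edge closes the cycle F → I → J → F; its vertices are {F, I, J}.

F, I, J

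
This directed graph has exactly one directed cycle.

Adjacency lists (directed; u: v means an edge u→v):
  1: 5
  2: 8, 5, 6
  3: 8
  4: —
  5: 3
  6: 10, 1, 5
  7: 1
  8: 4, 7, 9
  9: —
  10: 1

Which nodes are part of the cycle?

DFS with gray/black marking from 8:
8 gray
  4 gray
  4 black
  7 gray
    1 gray
      5 gray
        3 gray
          3→8: 8 is gray → back edge
Back edge closes the cycle 8 → 7 → 1 → 5 → 3 → 8; its vertices are {1, 3, 5, 7, 8}.

1, 3, 5, 7, 8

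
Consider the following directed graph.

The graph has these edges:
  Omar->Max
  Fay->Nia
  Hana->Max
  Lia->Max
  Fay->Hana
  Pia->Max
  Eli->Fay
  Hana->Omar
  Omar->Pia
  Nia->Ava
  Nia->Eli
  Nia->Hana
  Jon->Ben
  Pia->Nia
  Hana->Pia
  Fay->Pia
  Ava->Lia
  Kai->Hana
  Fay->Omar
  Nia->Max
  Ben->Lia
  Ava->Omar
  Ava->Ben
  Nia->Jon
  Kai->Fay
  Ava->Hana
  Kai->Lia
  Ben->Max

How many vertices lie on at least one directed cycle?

A vertex is on a directed cycle iff it belongs to a strongly connected component of size ≥ 2 (or has a self-loop).
The vertices on cycles are {Ava, Eli, Fay, Nia, Pia, Hana, Omar} — 7 in total.

7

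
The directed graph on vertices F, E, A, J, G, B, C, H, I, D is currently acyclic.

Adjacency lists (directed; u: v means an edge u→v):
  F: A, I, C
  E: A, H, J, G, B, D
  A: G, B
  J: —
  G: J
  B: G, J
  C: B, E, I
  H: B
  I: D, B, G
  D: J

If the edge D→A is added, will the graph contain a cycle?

No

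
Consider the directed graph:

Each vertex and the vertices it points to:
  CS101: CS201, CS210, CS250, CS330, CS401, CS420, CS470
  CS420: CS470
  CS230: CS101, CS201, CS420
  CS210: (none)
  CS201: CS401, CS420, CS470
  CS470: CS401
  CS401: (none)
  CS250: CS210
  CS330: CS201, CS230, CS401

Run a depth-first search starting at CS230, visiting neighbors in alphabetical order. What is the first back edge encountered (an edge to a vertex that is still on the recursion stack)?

DFS from CS230 (visiting neighbors in alphabetical order); mark gray on enter, black on exit:
CS230 gray
  CS101 gray
    CS201 gray
      CS401 gray
      CS401 black
      CS420 gray
        CS470 gray
          CS470→CS401: CS401 black — skip
        CS470 black
      CS420 black
      CS201→CS470: CS470 black — skip
    CS201 black
    CS210 gray
    CS210 black
    CS250 gray
      CS250→CS210: CS210 black — skip
    CS250 black
    CS330 gray
      CS330→CS201: CS201 black — skip
      CS330→CS230: CS230 is gray → back edge
First back edge: CS330 → CS230.

CS330→CS230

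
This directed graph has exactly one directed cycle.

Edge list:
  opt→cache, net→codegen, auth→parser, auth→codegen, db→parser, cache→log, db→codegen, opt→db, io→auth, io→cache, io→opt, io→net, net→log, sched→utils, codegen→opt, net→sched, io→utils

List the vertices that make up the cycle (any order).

db, opt, codegen

DFS with gray/black marking from opt:
opt gray
  db gray
    codegen gray
      codegen→opt: opt is gray → back edge
Back edge closes the cycle opt → db → codegen → opt; its vertices are {db, opt, codegen}.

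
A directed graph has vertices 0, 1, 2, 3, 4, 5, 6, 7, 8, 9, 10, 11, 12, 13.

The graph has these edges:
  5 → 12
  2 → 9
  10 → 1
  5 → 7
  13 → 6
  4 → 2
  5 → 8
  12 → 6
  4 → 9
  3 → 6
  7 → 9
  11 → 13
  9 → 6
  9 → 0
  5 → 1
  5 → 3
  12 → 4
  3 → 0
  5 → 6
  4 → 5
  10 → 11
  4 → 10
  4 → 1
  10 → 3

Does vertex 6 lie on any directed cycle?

6 lies on a cycle iff there is a path from 6 back to itself.
Exploring from 6, it never reaches itself; equivalently, its strongly connected component is a singleton.

No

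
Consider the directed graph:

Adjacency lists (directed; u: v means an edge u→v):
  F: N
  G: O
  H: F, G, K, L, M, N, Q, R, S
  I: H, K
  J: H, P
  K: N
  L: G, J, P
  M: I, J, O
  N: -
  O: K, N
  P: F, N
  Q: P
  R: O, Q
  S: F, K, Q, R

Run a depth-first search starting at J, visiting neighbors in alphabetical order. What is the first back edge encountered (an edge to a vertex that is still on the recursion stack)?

L->J

DFS from J (visiting neighbors in alphabetical order); mark gray on enter, black on exit:
J gray
  H gray
    F gray
      N gray
      N black
    F black
    G gray
      O gray
        K gray
          K→N: N black — skip
        K black
        O→N: N black — skip
      O black
    G black
    H→K: K black — skip
    L gray
      L→G: G black — skip
      L→J: J is gray → back edge
First back edge: L → J.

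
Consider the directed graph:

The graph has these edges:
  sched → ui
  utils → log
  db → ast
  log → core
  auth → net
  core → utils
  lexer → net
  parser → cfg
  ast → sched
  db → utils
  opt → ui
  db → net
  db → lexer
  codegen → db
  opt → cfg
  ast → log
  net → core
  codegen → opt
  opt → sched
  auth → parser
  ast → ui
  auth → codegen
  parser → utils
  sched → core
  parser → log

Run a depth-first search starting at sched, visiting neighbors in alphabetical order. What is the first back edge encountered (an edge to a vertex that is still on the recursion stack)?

log->core

DFS from sched (visiting neighbors in alphabetical order); mark gray on enter, black on exit:
sched gray
  core gray
    utils gray
      log gray
        log→core: core is gray → back edge
First back edge: log → core.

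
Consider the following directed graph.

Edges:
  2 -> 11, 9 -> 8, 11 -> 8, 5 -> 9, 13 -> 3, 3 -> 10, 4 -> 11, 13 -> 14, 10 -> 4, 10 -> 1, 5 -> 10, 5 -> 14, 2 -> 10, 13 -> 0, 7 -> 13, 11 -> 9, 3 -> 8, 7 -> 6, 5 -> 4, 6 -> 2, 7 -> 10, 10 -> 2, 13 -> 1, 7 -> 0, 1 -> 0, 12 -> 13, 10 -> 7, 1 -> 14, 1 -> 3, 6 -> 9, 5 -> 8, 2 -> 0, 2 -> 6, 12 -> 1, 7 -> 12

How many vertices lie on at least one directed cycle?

8

A vertex is on a directed cycle iff it belongs to a strongly connected component of size ≥ 2 (or has a self-loop).
The vertices on cycles are {1, 2, 3, 6, 7, 10, 12, 13} — 8 in total.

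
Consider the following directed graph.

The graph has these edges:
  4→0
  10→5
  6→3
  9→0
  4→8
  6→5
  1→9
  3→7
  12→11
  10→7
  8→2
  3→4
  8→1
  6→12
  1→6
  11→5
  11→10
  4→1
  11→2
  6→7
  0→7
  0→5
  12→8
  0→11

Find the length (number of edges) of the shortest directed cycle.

4

For each vertex v, BFS finds the shortest path from v back to v.
The shortest such closed walk is 1 → 6 → 3 → 4 → 1, length 4.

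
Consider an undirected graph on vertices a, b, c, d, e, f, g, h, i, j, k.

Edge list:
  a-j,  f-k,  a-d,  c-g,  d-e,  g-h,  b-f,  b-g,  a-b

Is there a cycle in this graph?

No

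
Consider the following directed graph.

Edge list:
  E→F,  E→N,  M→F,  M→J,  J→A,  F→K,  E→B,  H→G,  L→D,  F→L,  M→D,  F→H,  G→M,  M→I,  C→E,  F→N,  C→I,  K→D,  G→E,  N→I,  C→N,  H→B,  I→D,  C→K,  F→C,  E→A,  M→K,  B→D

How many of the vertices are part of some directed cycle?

6

A vertex is on a directed cycle iff it belongs to a strongly connected component of size ≥ 2 (or has a self-loop).
The vertices on cycles are {C, E, F, G, H, M} — 6 in total.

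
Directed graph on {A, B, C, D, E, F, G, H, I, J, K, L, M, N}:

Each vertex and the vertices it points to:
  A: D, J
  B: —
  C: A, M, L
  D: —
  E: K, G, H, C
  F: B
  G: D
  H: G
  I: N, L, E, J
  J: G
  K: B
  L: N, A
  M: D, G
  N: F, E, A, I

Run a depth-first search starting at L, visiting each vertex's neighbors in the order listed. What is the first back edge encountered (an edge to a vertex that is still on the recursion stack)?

DFS from L (visiting each vertex's neighbors in the order listed); mark gray on enter, black on exit:
L gray
  N gray
    F gray
      B gray
      B black
    F black
    E gray
      K gray
        K→B: B black — skip
      K black
      G gray
        D gray
        D black
      G black
      H gray
        H→G: G black — skip
      H black
      C gray
        A gray
          A→D: D black — skip
          J gray
            J→G: G black — skip
          J black
        A black
        M gray
          M→D: D black — skip
          M→G: G black — skip
        M black
        C→L: L is gray → back edge
First back edge: C → L.

C→L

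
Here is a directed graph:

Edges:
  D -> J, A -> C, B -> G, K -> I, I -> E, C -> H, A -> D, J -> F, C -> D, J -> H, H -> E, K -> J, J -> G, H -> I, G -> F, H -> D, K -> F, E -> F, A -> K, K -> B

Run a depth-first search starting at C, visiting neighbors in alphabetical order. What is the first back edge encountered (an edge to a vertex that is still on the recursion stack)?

H→D

DFS from C (visiting neighbors in alphabetical order); mark gray on enter, black on exit:
C gray
  D gray
    J gray
      F gray
      F black
      G gray
        G→F: F black — skip
      G black
      H gray
        H→D: D is gray → back edge
First back edge: H → D.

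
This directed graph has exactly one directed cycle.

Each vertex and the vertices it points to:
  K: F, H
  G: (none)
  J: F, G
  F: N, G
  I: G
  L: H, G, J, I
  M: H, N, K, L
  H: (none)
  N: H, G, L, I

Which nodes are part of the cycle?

F, J, L, N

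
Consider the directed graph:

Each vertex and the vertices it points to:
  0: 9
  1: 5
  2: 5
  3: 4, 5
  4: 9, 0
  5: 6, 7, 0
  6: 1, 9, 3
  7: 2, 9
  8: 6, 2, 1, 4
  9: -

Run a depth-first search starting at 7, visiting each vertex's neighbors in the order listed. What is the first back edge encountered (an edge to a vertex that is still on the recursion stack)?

1->5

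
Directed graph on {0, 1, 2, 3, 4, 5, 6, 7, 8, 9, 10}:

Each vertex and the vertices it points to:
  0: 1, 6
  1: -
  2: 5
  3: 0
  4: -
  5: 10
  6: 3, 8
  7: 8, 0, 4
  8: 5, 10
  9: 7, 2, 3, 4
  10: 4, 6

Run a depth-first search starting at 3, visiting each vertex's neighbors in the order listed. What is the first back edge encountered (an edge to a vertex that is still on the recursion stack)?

6→3

DFS from 3 (visiting each vertex's neighbors in the order listed); mark gray on enter, black on exit:
3 gray
  0 gray
    1 gray
    1 black
    6 gray
      6→3: 3 is gray → back edge
First back edge: 6 → 3.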